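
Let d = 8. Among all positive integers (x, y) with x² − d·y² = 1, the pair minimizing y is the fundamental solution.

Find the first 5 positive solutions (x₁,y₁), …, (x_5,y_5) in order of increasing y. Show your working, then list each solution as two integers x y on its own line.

3 1
17 6
99 35
577 204
3363 1189

√8 → a₀=2, period (1,4); ℓ=2 even so k=1
step 0: (2, 1)  from 2·(1,0) + (0,1)
step 1: (3, 1)  from 1·(2,1) + (1,0)
(x₁, y₁) = (3, 1);  3² − 8·1² = 1 ✓
n=2: (3,1)∘(3,1) = (3·3+8·1·1, 3·1+1·3) = (17,6)
n=3: (17,6)∘(3,1) = (3·17+8·1·6, 3·6+1·17) = (99,35)
n=4: (99,35)∘(3,1) = (3·99+8·1·35, 3·35+1·99) = (577,204)
n=5: (577,204)∘(3,1) = (3·577+8·1·204, 3·204+1·577) = (3363,1189)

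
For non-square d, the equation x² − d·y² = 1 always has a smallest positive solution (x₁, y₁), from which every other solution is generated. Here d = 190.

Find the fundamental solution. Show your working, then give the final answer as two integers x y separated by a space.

52021 3774

[13; 1,3,1,1,1,…,3,1,26] for √190; ℓ=14 ⇒ convergent index 13
a_0=13:  p_0=13·1+0=13,  q_0=13·0+1=1
…
a_3=1:  p_3=1·55+14=69,  q_3=1·4+1=5
…
a_12=3:  p_12=3·11234+7085=40787,  q_12=3·815+514=2959
a_13=1:  p_13=1·40787+11234=52021,  q_13=1·2959+815=3774
(x₁, y₁) = (52021, 3774);  52021² − 190·3774² = 1 ✓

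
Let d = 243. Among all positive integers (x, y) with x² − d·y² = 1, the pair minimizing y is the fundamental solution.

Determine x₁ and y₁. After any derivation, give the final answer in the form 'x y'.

√243 → a₀=15, period (1,1,2,3,15,3,2,1,1,30); ℓ=10 even so k=9
i=0: a=15 ⇒ p=15, q=1
…
i=4: a=3 ⇒ p=265, q=17
…
i=6: a=3 ⇒ p=12424, q=797
i=7: a=2 ⇒ p=28901, q=1854
i=8: a=1 ⇒ p=41325, q=2651
i=9: a=1 ⇒ p=70226, q=4505
(x₁, y₁) = (70226, 4505);  70226² − 243·4505² = 1 ✓

70226 4505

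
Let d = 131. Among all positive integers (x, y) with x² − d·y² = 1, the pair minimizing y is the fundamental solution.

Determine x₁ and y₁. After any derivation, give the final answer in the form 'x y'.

10610 927

d=131: √d = [11; 2,4,11,4,2,22] (ℓ=6, even), read p_5/q_5
i=0: a=11 ⇒ p=11, q=1
…
i=2: a=4 ⇒ p=103, q=9
i=3: a=11 ⇒ p=1156, q=101
i=4: a=4 ⇒ p=4727, q=413
i=5: a=2 ⇒ p=10610, q=927
→ (10610, 927).  Check: 10610²=112572100, 131·927²=112572099, difference 1.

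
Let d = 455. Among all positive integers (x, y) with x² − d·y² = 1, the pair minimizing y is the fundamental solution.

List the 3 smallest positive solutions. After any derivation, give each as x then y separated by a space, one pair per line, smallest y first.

√455 → a₀=21, period (3,42); ℓ=2 even so k=1
step 0: (21, 1)  from 21·(1,0) + (0,1)
step 1: (64, 3)  from 3·(21,1) + (1,0)
fundamental: x₁=64, y₁=3  (since 4096 − 455·9 = 1)
(64+3√455)^2 = 8191 + 384√455
(64+3√455)^3 = 1048384 + 49149√455

64 3
8191 384
1048384 49149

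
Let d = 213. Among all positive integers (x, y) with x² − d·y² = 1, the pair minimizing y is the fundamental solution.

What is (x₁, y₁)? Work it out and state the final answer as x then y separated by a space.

194399 13320

[14; 1,1,2,6,1,8,1,6,2,1,1,28] for √213; ℓ=12 ⇒ convergent index 11
step 0: (14, 1)  from 14·(1,0) + (0,1)
step 1: (15, 1)  from 1·(14,1) + (1,0)
…
step 3: (73, 5)  from 2·(29,2) + (15,1)
…
step 6: (4787, 328)  from 8·(540,37) + (467,32)
step 7: (5327, 365)  from 1·(4787,328) + (540,37)
…
step 9: (78825, 5401)  from 2·(36749,2518) + (5327,365)
step 10: (115574, 7919)  from 1·(78825,5401) + (36749,2518)
step 11: (194399, 13320)  from 1·(115574,7919) + (78825,5401)
→ (194399, 13320).  Check: 194399²=37790971201, 213·13320²=37790971200, difference 1.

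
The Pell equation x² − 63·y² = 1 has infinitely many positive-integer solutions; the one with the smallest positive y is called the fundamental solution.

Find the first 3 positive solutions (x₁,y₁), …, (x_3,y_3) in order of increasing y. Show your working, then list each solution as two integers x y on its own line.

d=63: √d = [7; 1,14] (ℓ=2, even), read p_1/q_1
step 0: (7, 1)  from 7·(1,0) + (0,1)
step 1: (8, 1)  from 1·(7,1) + (1,0)
(x₁, y₁) = (8, 1);  8² − 63·1² = 1 ✓
n=2: (8,1)∘(8,1) = (8·8+63·1·1, 8·1+1·8) = (127,16)
n=3: (127,16)∘(8,1) = (8·127+63·1·16, 8·16+1·127) = (2024,255)

8 1
127 16
2024 255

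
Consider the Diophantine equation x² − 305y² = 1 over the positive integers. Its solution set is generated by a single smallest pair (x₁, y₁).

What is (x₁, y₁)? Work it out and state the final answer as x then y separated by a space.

d=305: √d = [17; 2,6,2,34] (ℓ=4, even), read p_3/q_3
i=0: a=17 ⇒ p=17, q=1
…
i=2: a=6 ⇒ p=227, q=13
i=3: a=2 ⇒ p=489, q=28
fundamental: x₁=489, y₁=28  (since 239121 − 305·784 = 1)

489 28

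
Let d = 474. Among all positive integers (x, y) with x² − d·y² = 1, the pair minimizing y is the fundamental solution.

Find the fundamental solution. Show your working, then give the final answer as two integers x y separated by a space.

√474 = [21; 1,3,2,1,1,…,3,1,42, …], period ℓ=14 (even) → k=13
a_0=21:  p_0=21·1+0=21,  q_0=21·0+1=1
a_1=1:  p_1=1·21+1=22,  q_1=1·1+0=1
a_2=3:  p_2=3·22+21=87,  q_2=3·1+1=4
…
a_8=1:  p_8=1·5051+762=5813,  q_8=1·232+35=267
a_9=1:  p_9=1·5813+5051=10864,  q_9=1·267+232=499
a_10=1:  p_10=1·10864+5813=16677,  q_10=1·499+267=766
a_11=2:  p_11=2·16677+10864=44218,  q_11=2·766+499=2031
a_12=3:  p_12=3·44218+16677=149331,  q_12=3·2031+766=6859
a_13=1:  p_13=1·149331+44218=193549,  q_13=1·6859+2031=8890
(x₁, y₁) = (193549, 8890);  193549² − 474·8890² = 1 ✓

193549 8890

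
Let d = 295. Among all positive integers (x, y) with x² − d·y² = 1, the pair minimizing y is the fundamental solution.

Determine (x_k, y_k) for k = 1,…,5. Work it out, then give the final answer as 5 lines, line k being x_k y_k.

2024999 117900
8201241900001 477494764200
33215013292518224999 1933852840020353700
134520737404664024967600001 7832100134376274949528400
544808717447381276777437550624999 31719989880021710940200100589500

√295 = [17; 5,1,2,3,2,6,2,3,2,1,5,34, …], period ℓ=12 (even) → k=11
k=0  a_k=17  p_k/q_k = 17/1
k=1  a_k=5  p_k/q_k = 86/5
…
k=3  a_k=2  p_k/q_k = 292/17
…
k=5  a_k=2  p_k/q_k = 2250/131
…
k=7  a_k=2  p_k/q_k = 31208/1817
…
k=10  a_k=1  p_k/q_k = 355517/20699
k=11  a_k=5  p_k/q_k = 2024999/117900
(x₁, y₁) = (2024999, 117900);  2024999² − 295·117900² = 1 ✓
k=2:  x_2 = 2024999·2024999+295·117900·117900 = 8201241900001,  y_2 = 2024999·117900+117900·2024999 = 477494764200
k=3:  x_3 = 2024999·8201241900001+295·117900·477494764200 = 33215013292518224999,  y_3 = 2024999·477494764200+117900·8201241900001 = 1933852840020353700
k=4:  x_4 = 2024999·33215013292518224999+295·117900·1933852840020353700 = 134520737404664024967600001,  y_4 = 2024999·1933852840020353700+117900·33215013292518224999 = 7832100134376274949528400
k=5:  x_5 = 2024999·134520737404664024967600001+295·117900·7832100134376274949528400 = 544808717447381276777437550624999,  y_5 = 2024999·7832100134376274949528400+117900·134520737404664024967600001 = 31719989880021710940200100589500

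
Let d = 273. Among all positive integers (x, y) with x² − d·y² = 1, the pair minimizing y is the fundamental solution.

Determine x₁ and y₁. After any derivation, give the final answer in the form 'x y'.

d=273: √d = [16; 1,1,10,1,1,32] (ℓ=6, even), read p_5/q_5
a_0=16:  p_0=16·1+0=16,  q_0=16·0+1=1
…
a_3=10:  p_3=10·33+17=347,  q_3=10·2+1=21
a_4=1:  p_4=1·347+33=380,  q_4=1·21+2=23
a_5=1:  p_5=1·380+347=727,  q_5=1·23+21=44
(x₁, y₁) = (727, 44);  727² − 273·44² = 1 ✓

727 44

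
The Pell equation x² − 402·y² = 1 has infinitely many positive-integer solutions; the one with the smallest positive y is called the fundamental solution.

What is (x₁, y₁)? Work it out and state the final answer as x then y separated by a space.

[20; 20,40] for √402; ℓ=2 ⇒ convergent index 1
k=0  a_k=20  p_k/q_k = 20/1
k=1  a_k=20  p_k/q_k = 401/20
fundamental: x₁=401, y₁=20  (since 160801 − 402·400 = 1)

401 20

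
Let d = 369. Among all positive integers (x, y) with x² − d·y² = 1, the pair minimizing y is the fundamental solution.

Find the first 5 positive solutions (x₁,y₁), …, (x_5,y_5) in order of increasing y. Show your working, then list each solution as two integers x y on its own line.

8396801 437120
141012534067201 7340819306240
2368108374136006451201 123278797782910239360
39769069528107045198367948801 2070295065004669620717268480
667865925565355162349028245713920001 34767711344252426473018978470025600

√369 → a₀=19, period (4,1,3,2,7,4,7,2,3,1,4,38); ℓ=12 even so k=11
k=0  a_k=19  p_k/q_k = 19/1
…
k=2  a_k=1  p_k/q_k = 96/5
k=3  a_k=3  p_k/q_k = 365/19
k=4  a_k=2  p_k/q_k = 826/43
k=5  a_k=7  p_k/q_k = 6147/320
…
k=9  a_k=3  p_k/q_k = 1364557/71036
k=10  a_k=1  p_k/q_k = 1758061/91521
k=11  a_k=4  p_k/q_k = 8396801/437120
(x₁, y₁) = (8396801, 437120);  8396801² − 369·437120² = 1 ✓
n=2: (8396801,437120)∘(8396801,437120) = (8396801·8396801+369·437120·437120, 8396801·437120+437120·8396801) = (141012534067201,7340819306240)
n=3: (141012534067201,7340819306240)∘(8396801,437120) = (8396801·141012534067201+369·437120·7340819306240, 8396801·7340819306240+437120·141012534067201) = (2368108374136006451201,123278797782910239360)
n=4: (2368108374136006451201,123278797782910239360)∘(8396801,437120) = (8396801·2368108374136006451201+369·437120·123278797782910239360, 8396801·123278797782910239360+437120·2368108374136006451201) = (39769069528107045198367948801,2070295065004669620717268480)
n=5: (39769069528107045198367948801,2070295065004669620717268480)∘(8396801,437120) = (8396801·39769069528107045198367948801+369·437120·2070295065004669620717268480, 8396801·2070295065004669620717268480+437120·39769069528107045198367948801) = (667865925565355162349028245713920001,34767711344252426473018978470025600)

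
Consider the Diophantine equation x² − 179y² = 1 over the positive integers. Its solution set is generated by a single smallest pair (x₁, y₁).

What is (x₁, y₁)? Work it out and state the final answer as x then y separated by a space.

√179 → a₀=13, period (2,1,1,1,3,…,1,2,26); ℓ=14 even so k=13
i=0: a=13 ⇒ p=13, q=1
i=1: a=2 ⇒ p=27, q=2
i=2: a=1 ⇒ p=40, q=3
…
i=6: a=5 ⇒ p=2047, q=153
i=7: a=13 ⇒ p=26999, q=2018
i=8: a=5 ⇒ p=137042, q=10243
…
i=12: a=1 ⇒ p=1588459, q=118727
i=13: a=2 ⇒ p=4190210, q=313191
fundamental: x₁=4190210, y₁=313191  (since 17557859844100 − 179·98088602481 = 1)

4190210 313191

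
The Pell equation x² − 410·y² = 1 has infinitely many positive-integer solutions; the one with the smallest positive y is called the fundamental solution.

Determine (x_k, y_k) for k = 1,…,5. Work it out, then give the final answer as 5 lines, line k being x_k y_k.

81 4
13121 648
2125521 104972
344321281 17004816
55777922001 2754675220

d=410: √d = [20; 4,40] (ℓ=2, even), read p_1/q_1
k=0  a_k=20  p_k/q_k = 20/1
k=1  a_k=4  p_k/q_k = 81/4
(x₁, y₁) = (81, 4);  81² − 410·4² = 1 ✓
(x_2, y_2) = (81·81 + 410·4·4, 81·4 + 4·81) = (13121, 648)
(x_3, y_3) = (81·13121 + 410·4·648, 81·648 + 4·13121) = (2125521, 104972)
(x_4, y_4) = (81·2125521 + 410·4·104972, 81·104972 + 4·2125521) = (344321281, 17004816)
(x_5, y_5) = (81·344321281 + 410·4·17004816, 81·17004816 + 4·344321281) = (55777922001, 2754675220)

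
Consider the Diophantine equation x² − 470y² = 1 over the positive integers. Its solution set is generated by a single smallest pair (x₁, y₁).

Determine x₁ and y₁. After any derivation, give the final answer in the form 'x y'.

1691 78

d=470: √d = [21; 1,2,8,2,1,42] (ℓ=6, even), read p_5/q_5
a_0=21:  p_0=21·1+0=21,  q_0=21·0+1=1
…
a_2=2:  p_2=2·22+21=65,  q_2=2·1+1=3
a_3=8:  p_3=8·65+22=542,  q_3=8·3+1=25
a_4=2:  p_4=2·542+65=1149,  q_4=2·25+3=53
a_5=1:  p_5=1·1149+542=1691,  q_5=1·53+25=78
→ (1691, 78).  Check: 1691²=2859481, 470·78²=2859480, difference 1.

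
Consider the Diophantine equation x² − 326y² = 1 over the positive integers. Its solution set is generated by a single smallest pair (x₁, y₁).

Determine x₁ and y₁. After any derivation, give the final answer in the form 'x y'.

325 18

√326 = [18; 18,36, …], period ℓ=2 (even) → k=1
i=0: a=18 ⇒ p=18, q=1
i=1: a=18 ⇒ p=325, q=18
(x₁, y₁) = (325, 18);  325² − 326·18² = 1 ✓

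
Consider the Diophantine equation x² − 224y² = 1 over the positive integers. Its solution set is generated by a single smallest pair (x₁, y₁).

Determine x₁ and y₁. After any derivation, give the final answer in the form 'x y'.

[14; 1,28] for √224; ℓ=2 ⇒ convergent index 1
a_0=14:  p_0=14·1+0=14,  q_0=14·0+1=1
a_1=1:  p_1=1·14+1=15,  q_1=1·1+0=1
(x₁, y₁) = (15, 1);  15² − 224·1² = 1 ✓

15 1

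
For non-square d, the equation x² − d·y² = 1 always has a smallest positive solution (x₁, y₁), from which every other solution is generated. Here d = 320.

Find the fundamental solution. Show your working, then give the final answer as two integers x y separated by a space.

[17; 1,7,1,34] for √320; ℓ=4 ⇒ convergent index 3
step 0: (17, 1)  from 17·(1,0) + (0,1)
…
step 2: (143, 8)  from 7·(18,1) + (17,1)
step 3: (161, 9)  from 1·(143,8) + (18,1)
(x₁, y₁) = (161, 9);  161² − 320·9² = 1 ✓

161 9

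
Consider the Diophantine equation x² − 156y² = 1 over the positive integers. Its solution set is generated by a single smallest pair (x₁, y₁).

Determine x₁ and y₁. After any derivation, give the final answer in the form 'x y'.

√156 = [12; 2,24, …], period ℓ=2 (even) → k=1
k=0  a_k=12  p_k/q_k = 12/1
k=1  a_k=2  p_k/q_k = 25/2
→ (25, 2).  Check: 25²=625, 156·2²=624, difference 1.

25 2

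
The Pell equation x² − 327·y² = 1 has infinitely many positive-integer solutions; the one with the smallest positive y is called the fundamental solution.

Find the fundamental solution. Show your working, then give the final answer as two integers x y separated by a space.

217 12

√327 = [18; 12,36, …], period ℓ=2 (even) → k=1
a_0=18:  p_0=18·1+0=18,  q_0=18·0+1=1
a_1=12:  p_1=12·18+1=217,  q_1=12·1+0=12
(x₁, y₁) = (217, 12);  217² − 327·12² = 1 ✓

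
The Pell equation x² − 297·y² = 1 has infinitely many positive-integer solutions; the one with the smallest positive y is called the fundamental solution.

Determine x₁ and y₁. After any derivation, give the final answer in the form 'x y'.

d=297: √d = [17; 4,3,1,1,2,1,1,3,4,34] (ℓ=10, even), read p_9/q_9
step 0: (17, 1)  from 17·(1,0) + (0,1)
…
step 5: (1327, 77)  from 2·(517,30) + (293,17)
…
step 7: (3171, 184)  from 1·(1844,107) + (1327,77)
step 8: (11357, 659)  from 3·(3171,184) + (1844,107)
step 9: (48599, 2820)  from 4·(11357,659) + (3171,184)
(x₁, y₁) = (48599, 2820);  48599² − 297·2820² = 1 ✓

48599 2820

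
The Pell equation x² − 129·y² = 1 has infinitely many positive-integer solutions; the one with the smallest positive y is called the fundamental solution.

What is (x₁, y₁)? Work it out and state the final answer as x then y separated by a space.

d=129: √d = [11; 2,1,3,1,6,1,3,1,2,22] (ℓ=10, even), read p_9/q_9
a_0=11:  p_0=11·1+0=11,  q_0=11·0+1=1
a_1=2:  p_1=2·11+1=23,  q_1=2·1+0=2
a_2=1:  p_2=1·23+11=34,  q_2=1·2+1=3
a_3=3:  p_3=3·34+23=125,  q_3=3·3+2=11
a_4=1:  p_4=1·125+34=159,  q_4=1·11+3=14
…
a_6=1:  p_6=1·1079+159=1238,  q_6=1·95+14=109
a_7=3:  p_7=3·1238+1079=4793,  q_7=3·109+95=422
a_8=1:  p_8=1·4793+1238=6031,  q_8=1·422+109=531
a_9=2:  p_9=2·6031+4793=16855,  q_9=2·531+422=1484
→ (16855, 1484).  Check: 16855²=284091025, 129·1484²=284091024, difference 1.

16855 1484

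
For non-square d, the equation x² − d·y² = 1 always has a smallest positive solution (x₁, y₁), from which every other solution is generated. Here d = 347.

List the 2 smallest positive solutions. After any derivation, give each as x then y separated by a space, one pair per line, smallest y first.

√347 → a₀=18, period (1,1,1,2,4,…,1,1,36); ℓ=14 even so k=13
step 0: (18, 1)  from 18·(1,0) + (0,1)
step 1: (19, 1)  from 1·(18,1) + (1,0)
step 2: (37, 2)  from 1·(19,1) + (18,1)
step 3: (56, 3)  from 1·(37,2) + (19,1)
step 4: (149, 8)  from 2·(56,3) + (37,2)
step 5: (652, 35)  from 4·(149,8) + (56,3)
…
step 8: (15070, 809)  from 1·(14269,766) + (801,43)
step 9: (74549, 4002)  from 4·(15070,809) + (14269,766)
…
step 11: (238717, 12815)  from 1·(164168,8813) + (74549,4002)
step 12: (402885, 21628)  from 1·(238717,12815) + (164168,8813)
step 13: (641602, 34443)  from 1·(402885,21628) + (238717,12815)
fundamental: x₁=641602, y₁=34443  (since 411653126404 − 347·1186320249 = 1)
(x_2, y_2) = (641602·641602 + 347·34443·34443, 641602·34443 + 34443·641602) = (823306252807, 44197395372)

641602 34443
823306252807 44197395372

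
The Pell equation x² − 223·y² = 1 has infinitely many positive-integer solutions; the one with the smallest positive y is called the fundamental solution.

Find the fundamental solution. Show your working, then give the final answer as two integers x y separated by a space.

d=223: √d = [14; 1,13,1,28] (ℓ=4, even), read p_3/q_3
i=0: a=14 ⇒ p=14, q=1
i=1: a=1 ⇒ p=15, q=1
i=2: a=13 ⇒ p=209, q=14
i=3: a=1 ⇒ p=224, q=15
(x₁, y₁) = (224, 15);  224² − 223·15² = 1 ✓

224 15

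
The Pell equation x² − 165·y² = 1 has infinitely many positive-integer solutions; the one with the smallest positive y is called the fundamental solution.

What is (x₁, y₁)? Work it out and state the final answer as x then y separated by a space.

1079 84

[12; 1,5,2,5,1,24] for √165; ℓ=6 ⇒ convergent index 5
i=0: a=12 ⇒ p=12, q=1
i=1: a=1 ⇒ p=13, q=1
i=2: a=5 ⇒ p=77, q=6
i=3: a=2 ⇒ p=167, q=13
i=4: a=5 ⇒ p=912, q=71
i=5: a=1 ⇒ p=1079, q=84
(x₁, y₁) = (1079, 84);  1079² − 165·84² = 1 ✓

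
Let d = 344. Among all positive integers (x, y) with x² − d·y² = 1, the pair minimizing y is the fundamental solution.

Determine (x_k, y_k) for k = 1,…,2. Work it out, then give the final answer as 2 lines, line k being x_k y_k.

[18; 1,1,4,1,3,1,4,1,1,36] for √344; ℓ=10 ⇒ convergent index 9
step 0: (18, 1)  from 18·(1,0) + (0,1)
…
step 3: (167, 9)  from 4·(37,2) + (19,1)
step 4: (204, 11)  from 1·(167,9) + (37,2)
…
step 8: (5694, 307)  from 1·(4711,254) + (983,53)
step 9: (10405, 561)  from 1·(5694,307) + (4711,254)
→ (10405, 561).  Check: 10405²=108264025, 344·561²=108264024, difference 1.
(x_2, y_2) = (10405·10405 + 344·561·561, 10405·561 + 561·10405) = (216528049, 11674410)

10405 561
216528049 11674410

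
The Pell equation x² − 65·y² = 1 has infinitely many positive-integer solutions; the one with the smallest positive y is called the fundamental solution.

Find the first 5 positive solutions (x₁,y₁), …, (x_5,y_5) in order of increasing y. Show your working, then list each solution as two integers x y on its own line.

129 16
33281 4128
8586369 1065008
2215249921 274767936
571525893249 70889062480

[8; 16] for √65; ℓ=1 ⇒ convergent index 1
a_0=8:  p_0=8·1+0=8,  q_0=8·0+1=1
a_1=16:  p_1=16·8+1=129,  q_1=16·1+0=16
fundamental: x₁=129, y₁=16  (since 16641 − 65·256 = 1)
(x_2, y_2) = (129·129 + 65·16·16, 129·16 + 16·129) = (33281, 4128)
(x_3, y_3) = (129·33281 + 65·16·4128, 129·4128 + 16·33281) = (8586369, 1065008)
(x_4, y_4) = (129·8586369 + 65·16·1065008, 129·1065008 + 16·8586369) = (2215249921, 274767936)
(x_5, y_5) = (129·2215249921 + 65·16·274767936, 129·274767936 + 16·2215249921) = (571525893249, 70889062480)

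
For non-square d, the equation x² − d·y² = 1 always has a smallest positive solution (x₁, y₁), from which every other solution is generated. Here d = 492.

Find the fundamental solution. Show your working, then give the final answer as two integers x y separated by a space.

d=492: √d = [22; 5,1,1,10,1,1,5,44] (ℓ=8, even), read p_7/q_7
k=0  a_k=22  p_k/q_k = 22/1
…
k=6  a_k=1  p_k/q_k = 5390/243
k=7  a_k=5  p_k/q_k = 29767/1342
→ (29767, 1342).  Check: 29767²=886074289, 492·1342²=886074288, difference 1.

29767 1342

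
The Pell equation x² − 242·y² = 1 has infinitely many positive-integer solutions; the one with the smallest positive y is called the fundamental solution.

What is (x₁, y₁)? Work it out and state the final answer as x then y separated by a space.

19601 1260

d=242: √d = [15; 1,1,3,1,14,1,3,1,1,30] (ℓ=10, even), read p_9/q_9
k=0  a_k=15  p_k/q_k = 15/1
k=1  a_k=1  p_k/q_k = 16/1
…
k=3  a_k=3  p_k/q_k = 109/7
…
k=5  a_k=14  p_k/q_k = 2069/133
k=6  a_k=1  p_k/q_k = 2209/142
k=7  a_k=3  p_k/q_k = 8696/559
k=8  a_k=1  p_k/q_k = 10905/701
k=9  a_k=1  p_k/q_k = 19601/1260
(x₁, y₁) = (19601, 1260);  19601² − 242·1260² = 1 ✓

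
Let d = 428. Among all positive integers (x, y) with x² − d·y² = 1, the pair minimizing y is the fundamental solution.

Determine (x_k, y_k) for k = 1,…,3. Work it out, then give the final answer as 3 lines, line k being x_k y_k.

√428 = [20; 1,2,4,1,5,10,5,1,4,2,1,40, …], period ℓ=12 (even) → k=11
step 0: (20, 1)  from 20·(1,0) + (0,1)
…
step 3: (269, 13)  from 4·(62,3) + (21,1)
…
step 6: (19571, 946)  from 10·(1924,93) + (331,16)
step 7: (99779, 4823)  from 5·(19571,946) + (1924,93)
…
step 9: (577179, 27899)  from 4·(119350,5769) + (99779,4823)
step 10: (1273708, 61567)  from 2·(577179,27899) + (119350,5769)
step 11: (1850887, 89466)  from 1·(1273708,61567) + (577179,27899)
fundamental: x₁=1850887, y₁=89466  (since 3425782686769 − 428·8004165156 = 1)
(x_2, y_2) = (1850887·1850887 + 428·89466·89466, 1850887·89466 + 89466·1850887) = (6851565373537, 331182912684)
(x_3, y_3) = (1850887·6851565373537 + 428·89466·331182912684, 1850887·331182912684 + 89466·6851565373537) = (25362946559057703751, 1225964295417811950)

1850887 89466
6851565373537 331182912684
25362946559057703751 1225964295417811950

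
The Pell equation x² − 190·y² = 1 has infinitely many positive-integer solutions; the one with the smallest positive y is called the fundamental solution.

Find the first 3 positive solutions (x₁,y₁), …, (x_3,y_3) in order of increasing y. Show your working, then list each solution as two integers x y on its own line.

d=190: √d = [13; 1,3,1,1,1,…,3,1,26] (ℓ=14, even), read p_13/q_13
step 0: (13, 1)  from 13·(1,0) + (0,1)
…
step 2: (55, 4)  from 3·(14,1) + (13,1)
…
step 7: (1213, 88)  from 2·(510,37) + (193,14)
step 8: (2936, 213)  from 2·(1213,88) + (510,37)
…
step 10: (7085, 514)  from 1·(4149,301) + (2936,213)
…
step 12: (40787, 2959)  from 3·(11234,815) + (7085,514)
step 13: (52021, 3774)  from 1·(40787,2959) + (11234,815)
→ (52021, 3774).  Check: 52021²=2706184441, 190·3774²=2706184440, difference 1.
k=2:  x_2 = 52021·52021+190·3774·3774 = 5412368881,  y_2 = 52021·3774+3774·52021 = 392654508
k=3:  x_3 = 52021·5412368881+190·3774·392654508 = 563113683064981,  y_3 = 52021·392654508+3774·5412368881 = 40852560317562

52021 3774
5412368881 392654508
563113683064981 40852560317562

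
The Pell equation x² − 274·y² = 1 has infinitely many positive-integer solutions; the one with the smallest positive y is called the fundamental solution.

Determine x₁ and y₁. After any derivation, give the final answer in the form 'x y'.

3959299 239190

√274 = [16; 1,1,4,4,1,1,32, …], period ℓ=7 (odd) → k=13
step 0: (16, 1)  from 16·(1,0) + (0,1)
…
step 2: (33, 2)  from 1·(17,1) + (16,1)
…
step 4: (629, 38)  from 4·(149,9) + (33,2)
step 5: (778, 47)  from 1·(629,38) + (149,9)
step 6: (1407, 85)  from 1·(778,47) + (629,38)
step 7: (45802, 2767)  from 32·(1407,85) + (778,47)
…
step 10: (419253, 25328)  from 4·(93011,5619) + (47209,2852)
…
step 12: (2189276, 132259)  from 1·(1770023,106931) + (419253,25328)
step 13: (3959299, 239190)  from 1·(2189276,132259) + (1770023,106931)
(x₁, y₁) = (3959299, 239190);  3959299² − 274·239190² = 1 ✓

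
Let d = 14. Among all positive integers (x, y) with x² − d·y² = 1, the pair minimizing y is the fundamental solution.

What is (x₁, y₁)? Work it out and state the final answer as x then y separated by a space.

15 4

√14 → a₀=3, period (1,2,1,6); ℓ=4 even so k=3
k=0  a_k=3  p_k/q_k = 3/1
k=1  a_k=1  p_k/q_k = 4/1
k=2  a_k=2  p_k/q_k = 11/3
k=3  a_k=1  p_k/q_k = 15/4
(x₁, y₁) = (15, 4);  15² − 14·4² = 1 ✓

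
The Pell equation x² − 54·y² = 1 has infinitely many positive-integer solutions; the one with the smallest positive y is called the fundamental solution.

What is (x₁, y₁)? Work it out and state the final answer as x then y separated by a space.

d=54: √d = [7; 2,1,6,1,2,14] (ℓ=6, even), read p_5/q_5
k=0  a_k=7  p_k/q_k = 7/1
k=1  a_k=2  p_k/q_k = 15/2
…
k=3  a_k=6  p_k/q_k = 147/20
k=4  a_k=1  p_k/q_k = 169/23
k=5  a_k=2  p_k/q_k = 485/66
(x₁, y₁) = (485, 66);  485² − 54·66² = 1 ✓

485 66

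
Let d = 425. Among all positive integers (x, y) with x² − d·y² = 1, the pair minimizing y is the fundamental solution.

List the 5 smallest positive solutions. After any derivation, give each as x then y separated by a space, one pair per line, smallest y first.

143649 6968
41270070401 2001892464
11856808685922849 575139701115304
3406437421806992601601 165236485849022716128
978662658398448551768841249 47472111910877388597026840

[20; 1,1,1,1,1,1,40] for √425; ℓ=7 ⇒ convergent index 13
k=0  a_k=20  p_k/q_k = 20/1
k=1  a_k=1  p_k/q_k = 21/1
…
k=4  a_k=1  p_k/q_k = 103/5
…
k=7  a_k=40  p_k/q_k = 10885/528
…
k=11  a_k=1  p_k/q_k = 55229/2679
k=12  a_k=1  p_k/q_k = 88420/4289
k=13  a_k=1  p_k/q_k = 143649/6968
→ (143649, 6968).  Check: 143649²=20635035201, 425·6968²=20635035200, difference 1.
n=2: (143649,6968)∘(143649,6968) = (143649·143649+425·6968·6968, 143649·6968+6968·143649) = (41270070401,2001892464)
n=3: (41270070401,2001892464)∘(143649,6968) = (143649·41270070401+425·6968·2001892464, 143649·2001892464+6968·41270070401) = (11856808685922849,575139701115304)
n=4: (11856808685922849,575139701115304)∘(143649,6968) = (143649·11856808685922849+425·6968·575139701115304, 143649·575139701115304+6968·11856808685922849) = (3406437421806992601601,165236485849022716128)
n=5: (3406437421806992601601,165236485849022716128)∘(143649,6968) = (143649·3406437421806992601601+425·6968·165236485849022716128, 143649·165236485849022716128+6968·3406437421806992601601) = (978662658398448551768841249,47472111910877388597026840)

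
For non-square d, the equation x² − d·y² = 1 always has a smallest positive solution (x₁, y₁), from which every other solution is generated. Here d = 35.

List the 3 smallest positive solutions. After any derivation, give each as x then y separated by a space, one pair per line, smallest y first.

6 1
71 12
846 143

√35 = [5; 1,10, …], period ℓ=2 (even) → k=1
k=0  a_k=5  p_k/q_k = 5/1
k=1  a_k=1  p_k/q_k = 6/1
fundamental: x₁=6, y₁=1  (since 36 − 35·1 = 1)
(6+1√35)^2 = 71 + 12√35
(6+1√35)^3 = 846 + 143√35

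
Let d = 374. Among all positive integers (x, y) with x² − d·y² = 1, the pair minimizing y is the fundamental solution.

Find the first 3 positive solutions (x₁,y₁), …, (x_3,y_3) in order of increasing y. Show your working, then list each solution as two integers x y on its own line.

3365 174
22646449 1171020
152410598405 7880964426

d=374: √d = [19; 2,1,18,1,2,38] (ℓ=6, even), read p_5/q_5
i=0: a=19 ⇒ p=19, q=1
i=1: a=2 ⇒ p=39, q=2
…
i=4: a=1 ⇒ p=1141, q=59
i=5: a=2 ⇒ p=3365, q=174
(x₁, y₁) = (3365, 174);  3365² − 374·174² = 1 ✓
n=2: (3365,174)∘(3365,174) = (3365·3365+374·174·174, 3365·174+174·3365) = (22646449,1171020)
n=3: (22646449,1171020)∘(3365,174) = (3365·22646449+374·174·1171020, 3365·1171020+174·22646449) = (152410598405,7880964426)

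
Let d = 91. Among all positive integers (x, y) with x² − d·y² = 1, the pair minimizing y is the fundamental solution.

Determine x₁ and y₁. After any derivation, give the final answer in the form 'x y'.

√91 → a₀=9, period (1,1,5,1,5,1,1,18); ℓ=8 even so k=7
k=0  a_k=9  p_k/q_k = 9/1
k=1  a_k=1  p_k/q_k = 10/1
k=2  a_k=1  p_k/q_k = 19/2
…
k=4  a_k=1  p_k/q_k = 124/13
k=5  a_k=5  p_k/q_k = 725/76
k=6  a_k=1  p_k/q_k = 849/89
k=7  a_k=1  p_k/q_k = 1574/165
fundamental: x₁=1574, y₁=165  (since 2477476 − 91·27225 = 1)

1574 165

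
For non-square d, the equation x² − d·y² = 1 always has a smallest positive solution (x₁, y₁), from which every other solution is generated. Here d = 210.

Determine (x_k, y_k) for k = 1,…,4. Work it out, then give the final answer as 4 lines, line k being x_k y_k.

29 2
1681 116
97469 6726
5651521 389992

d=210: √d = [14; 2,28] (ℓ=2, even), read p_1/q_1
i=0: a=14 ⇒ p=14, q=1
i=1: a=2 ⇒ p=29, q=2
(x₁, y₁) = (29, 2);  29² − 210·2² = 1 ✓
n=2: (29,2)∘(29,2) = (29·29+210·2·2, 29·2+2·29) = (1681,116)
n=3: (1681,116)∘(29,2) = (29·1681+210·2·116, 29·116+2·1681) = (97469,6726)
n=4: (97469,6726)∘(29,2) = (29·97469+210·2·6726, 29·6726+2·97469) = (5651521,389992)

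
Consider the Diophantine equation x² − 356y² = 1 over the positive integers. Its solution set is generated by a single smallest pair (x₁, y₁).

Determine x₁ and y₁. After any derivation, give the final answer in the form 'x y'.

500001 26500

√356 = [18; 1,6,1,1,2,…,6,1,36, …], period ℓ=14 (even) → k=13
a_0=18:  p_0=18·1+0=18,  q_0=18·0+1=1
…
a_3=1:  p_3=1·132+19=151,  q_3=1·7+1=8
…
a_5=2:  p_5=2·283+151=717,  q_5=2·15+8=38
a_6=1:  p_6=1·717+283=1000,  q_6=1·38+15=53
a_7=8:  p_7=8·1000+717=8717,  q_7=8·53+38=462
…
a_11=1:  p_11=1·37868+28151=66019,  q_11=1·2007+1492=3499
a_12=6:  p_12=6·66019+37868=433982,  q_12=6·3499+2007=23001
a_13=1:  p_13=1·433982+66019=500001,  q_13=1·23001+3499=26500
fundamental: x₁=500001, y₁=26500  (since 250001000001 − 356·702250000 = 1)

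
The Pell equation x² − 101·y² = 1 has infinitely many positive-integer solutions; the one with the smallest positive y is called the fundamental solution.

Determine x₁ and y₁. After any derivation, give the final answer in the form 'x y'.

√101 → a₀=10, period (20); ℓ=1 odd so k=1
a_0=10:  p_0=10·1+0=10,  q_0=10·0+1=1
a_1=20:  p_1=20·10+1=201,  q_1=20·1+0=20
fundamental: x₁=201, y₁=20  (since 40401 − 101·400 = 1)

201 20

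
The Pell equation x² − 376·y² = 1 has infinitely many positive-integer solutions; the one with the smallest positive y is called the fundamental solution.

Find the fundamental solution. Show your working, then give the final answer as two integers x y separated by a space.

2143295 110532

[19; 2,1,1,3,1,…,1,2,38] for √376; ℓ=16 ⇒ convergent index 15
k=0  a_k=19  p_k/q_k = 19/1
…
k=7  a_k=2  p_k/q_k = 2928/151
…
k=9  a_k=2  p_k/q_k = 28834/1487
…
k=12  a_k=3  p_k/q_k = 368986/19029
…
k=14  a_k=1  p_k/q_k = 837427/43187
k=15  a_k=2  p_k/q_k = 2143295/110532
→ (2143295, 110532).  Check: 2143295²=4593713457025, 376·110532²=4593713457024, difference 1.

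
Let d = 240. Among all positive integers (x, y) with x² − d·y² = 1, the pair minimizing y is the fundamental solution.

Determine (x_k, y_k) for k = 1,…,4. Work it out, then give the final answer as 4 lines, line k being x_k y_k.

31 2
1921 124
119071 7686
7380481 476408

√240 = [15; 2,30, …], period ℓ=2 (even) → k=1
k=0  a_k=15  p_k/q_k = 15/1
k=1  a_k=2  p_k/q_k = 31/2
fundamental: x₁=31, y₁=2  (since 961 − 240·4 = 1)
(31+2√240)^2 = 1921 + 124√240
(31+2√240)^3 = 119071 + 7686√240
(31+2√240)^4 = 7380481 + 476408√240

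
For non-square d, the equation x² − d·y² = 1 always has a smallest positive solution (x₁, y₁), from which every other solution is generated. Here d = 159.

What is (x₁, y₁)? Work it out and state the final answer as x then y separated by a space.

d=159: √d = [12; 1,1,1,1,3,1,1,1,1,24] (ℓ=10, even), read p_9/q_9
a_0=12:  p_0=12·1+0=12,  q_0=12·0+1=1
…
a_2=1:  p_2=1·13+12=25,  q_2=1·1+1=2
a_3=1:  p_3=1·25+13=38,  q_3=1·2+1=3
…
a_5=3:  p_5=3·63+38=227,  q_5=3·5+3=18
a_6=1:  p_6=1·227+63=290,  q_6=1·18+5=23
…
a_8=1:  p_8=1·517+290=807,  q_8=1·41+23=64
a_9=1:  p_9=1·807+517=1324,  q_9=1·64+41=105
fundamental: x₁=1324, y₁=105  (since 1752976 − 159·11025 = 1)

1324 105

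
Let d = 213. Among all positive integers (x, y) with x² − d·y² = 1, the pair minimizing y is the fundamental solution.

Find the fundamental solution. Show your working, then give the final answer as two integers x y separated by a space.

[14; 1,1,2,6,1,8,1,6,2,1,1,28] for √213; ℓ=12 ⇒ convergent index 11
step 0: (14, 1)  from 14·(1,0) + (0,1)
…
step 2: (29, 2)  from 1·(15,1) + (14,1)
step 3: (73, 5)  from 2·(29,2) + (15,1)
…
step 9: (78825, 5401)  from 2·(36749,2518) + (5327,365)
step 10: (115574, 7919)  from 1·(78825,5401) + (36749,2518)
step 11: (194399, 13320)  from 1·(115574,7919) + (78825,5401)
fundamental: x₁=194399, y₁=13320  (since 37790971201 − 213·177422400 = 1)

194399 13320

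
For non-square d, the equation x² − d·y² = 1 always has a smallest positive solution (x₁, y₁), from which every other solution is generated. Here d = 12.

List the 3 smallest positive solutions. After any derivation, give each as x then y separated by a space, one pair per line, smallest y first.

7 2
97 28
1351 390

√12 = [3; 2,6, …], period ℓ=2 (even) → k=1
a_0=3:  p_0=3·1+0=3,  q_0=3·0+1=1
a_1=2:  p_1=2·3+1=7,  q_1=2·1+0=2
→ (7, 2).  Check: 7²=49, 12·2²=48, difference 1.
(x_2, y_2) = (7·7 + 12·2·2, 7·2 + 2·7) = (97, 28)
(x_3, y_3) = (7·97 + 12·2·28, 7·28 + 2·97) = (1351, 390)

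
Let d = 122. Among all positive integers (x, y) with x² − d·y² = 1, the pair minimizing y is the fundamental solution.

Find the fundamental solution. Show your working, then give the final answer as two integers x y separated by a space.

√122 = [11; 22, …], period ℓ=1 (odd) → k=1
i=0: a=11 ⇒ p=11, q=1
i=1: a=22 ⇒ p=243, q=22
(x₁, y₁) = (243, 22);  243² − 122·22² = 1 ✓

243 22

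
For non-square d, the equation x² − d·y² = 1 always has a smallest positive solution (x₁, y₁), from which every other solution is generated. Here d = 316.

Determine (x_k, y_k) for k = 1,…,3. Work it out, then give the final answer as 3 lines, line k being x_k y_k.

√316 → a₀=17, period (1,3,2,8,2,3,1,34); ℓ=8 even so k=7
k=0  a_k=17  p_k/q_k = 17/1
k=1  a_k=1  p_k/q_k = 18/1
k=2  a_k=3  p_k/q_k = 71/4
k=3  a_k=2  p_k/q_k = 160/9
k=4  a_k=8  p_k/q_k = 1351/76
…
k=6  a_k=3  p_k/q_k = 9937/559
k=7  a_k=1  p_k/q_k = 12799/720
→ (12799, 720).  Check: 12799²=163814401, 316·720²=163814400, difference 1.
(12799+720√316)^2 = 327628801 + 18430560√316
(12799+720√316)^3 = 8386642035199 + 471785474160√316

12799 720
327628801 18430560
8386642035199 471785474160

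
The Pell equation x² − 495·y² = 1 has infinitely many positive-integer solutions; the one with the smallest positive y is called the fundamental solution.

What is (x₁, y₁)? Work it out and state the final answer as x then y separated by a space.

√495 = [22; 4,44, …], period ℓ=2 (even) → k=1
i=0: a=22 ⇒ p=22, q=1
i=1: a=4 ⇒ p=89, q=4
fundamental: x₁=89, y₁=4  (since 7921 − 495·16 = 1)

89 4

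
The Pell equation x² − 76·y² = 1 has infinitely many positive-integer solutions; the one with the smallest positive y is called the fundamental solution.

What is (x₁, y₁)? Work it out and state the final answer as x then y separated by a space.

d=76: √d = [8; 1,2,1,1,5,4,5,1,1,2,1,16] (ℓ=12, even), read p_11/q_11
i=0: a=8 ⇒ p=8, q=1
i=1: a=1 ⇒ p=9, q=1
i=2: a=2 ⇒ p=26, q=3
i=3: a=1 ⇒ p=35, q=4
i=4: a=1 ⇒ p=61, q=7
i=5: a=5 ⇒ p=340, q=39
i=6: a=4 ⇒ p=1421, q=163
i=7: a=5 ⇒ p=7445, q=854
i=8: a=1 ⇒ p=8866, q=1017
i=9: a=1 ⇒ p=16311, q=1871
i=10: a=2 ⇒ p=41488, q=4759
i=11: a=1 ⇒ p=57799, q=6630
(x₁, y₁) = (57799, 6630);  57799² − 76·6630² = 1 ✓

57799 6630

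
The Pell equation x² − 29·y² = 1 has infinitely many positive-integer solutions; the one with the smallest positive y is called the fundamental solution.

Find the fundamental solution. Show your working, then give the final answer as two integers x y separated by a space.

9801 1820

√29 = [5; 2,1,1,2,10, …], period ℓ=5 (odd) → k=9
i=0: a=5 ⇒ p=5, q=1
i=1: a=2 ⇒ p=11, q=2
i=2: a=1 ⇒ p=16, q=3
i=3: a=1 ⇒ p=27, q=5
…
i=5: a=10 ⇒ p=727, q=135
i=6: a=2 ⇒ p=1524, q=283
i=7: a=1 ⇒ p=2251, q=418
i=8: a=1 ⇒ p=3775, q=701
i=9: a=2 ⇒ p=9801, q=1820
→ (9801, 1820).  Check: 9801²=96059601, 29·1820²=96059600, difference 1.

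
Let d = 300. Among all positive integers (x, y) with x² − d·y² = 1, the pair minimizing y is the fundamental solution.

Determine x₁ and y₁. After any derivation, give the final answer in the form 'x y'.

1351 78

√300 = [17; 3,8,3,34, …], period ℓ=4 (even) → k=3
i=0: a=17 ⇒ p=17, q=1
i=1: a=3 ⇒ p=52, q=3
i=2: a=8 ⇒ p=433, q=25
i=3: a=3 ⇒ p=1351, q=78
→ (1351, 78).  Check: 1351²=1825201, 300·78²=1825200, difference 1.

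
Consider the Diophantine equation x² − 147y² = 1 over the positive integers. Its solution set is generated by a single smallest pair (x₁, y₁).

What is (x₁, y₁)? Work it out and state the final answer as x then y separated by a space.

97 8

d=147: √d = [12; 8,24] (ℓ=2, even), read p_1/q_1
k=0  a_k=12  p_k/q_k = 12/1
k=1  a_k=8  p_k/q_k = 97/8
(x₁, y₁) = (97, 8);  97² − 147·8² = 1 ✓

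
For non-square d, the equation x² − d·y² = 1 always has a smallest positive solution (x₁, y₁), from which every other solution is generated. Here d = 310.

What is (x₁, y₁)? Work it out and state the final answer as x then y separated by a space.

848719 48204

√310 → a₀=17, period (1,1,1,1,5,…,1,1,34); ℓ=16 even so k=15
step 0: (17, 1)  from 17·(1,0) + (0,1)
step 1: (18, 1)  from 1·(17,1) + (1,0)
step 2: (35, 2)  from 1·(18,1) + (17,1)
step 3: (53, 3)  from 1·(35,2) + (18,1)
…
step 5: (493, 28)  from 5·(88,5) + (53,3)
step 6: (1567, 89)  from 3·(493,28) + (88,5)
…
step 9: (7747, 440)  from 1·(5687,323) + (2060,117)
…
step 11: (152387, 8655)  from 5·(28928,1643) + (7747,440)
…
step 14: (515017, 29251)  from 1·(333702,18953) + (181315,10298)
step 15: (848719, 48204)  from 1·(515017,29251) + (333702,18953)
→ (848719, 48204).  Check: 848719²=720323940961, 310·48204²=720323940960, difference 1.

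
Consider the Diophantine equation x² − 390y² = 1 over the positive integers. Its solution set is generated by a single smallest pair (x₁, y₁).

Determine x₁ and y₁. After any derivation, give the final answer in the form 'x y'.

[19; 1,2,1,38] for √390; ℓ=4 ⇒ convergent index 3
i=0: a=19 ⇒ p=19, q=1
…
i=2: a=2 ⇒ p=59, q=3
i=3: a=1 ⇒ p=79, q=4
→ (79, 4).  Check: 79²=6241, 390·4²=6240, difference 1.

79 4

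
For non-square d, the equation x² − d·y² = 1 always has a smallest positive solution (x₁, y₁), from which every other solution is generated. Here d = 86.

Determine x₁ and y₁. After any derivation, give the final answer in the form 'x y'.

√86 → a₀=9, period (3,1,1,1,8,1,1,1,3,18); ℓ=10 even so k=9
i=0: a=9 ⇒ p=9, q=1
i=1: a=3 ⇒ p=28, q=3
…
i=3: a=1 ⇒ p=65, q=7
…
i=5: a=8 ⇒ p=881, q=95
i=6: a=1 ⇒ p=983, q=106
…
i=8: a=1 ⇒ p=2847, q=307
i=9: a=3 ⇒ p=10405, q=1122
fundamental: x₁=10405, y₁=1122  (since 108264025 − 86·1258884 = 1)

10405 1122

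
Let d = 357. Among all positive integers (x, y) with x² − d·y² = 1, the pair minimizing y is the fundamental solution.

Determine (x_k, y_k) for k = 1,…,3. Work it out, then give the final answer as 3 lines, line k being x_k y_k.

[18; 1,8,2,8,1,36] for √357; ℓ=6 ⇒ convergent index 5
i=0: a=18 ⇒ p=18, q=1
…
i=4: a=8 ⇒ p=3042, q=161
i=5: a=1 ⇒ p=3401, q=180
fundamental: x₁=3401, y₁=180  (since 11566801 − 357·32400 = 1)
(x_2, y_2) = (3401·3401 + 357·180·180, 3401·180 + 180·3401) = (23133601, 1224360)
(x_3, y_3) = (3401·23133601 + 357·180·1224360, 3401·1224360 + 180·23133601) = (157354750601, 8328096540)

3401 180
23133601 1224360
157354750601 8328096540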